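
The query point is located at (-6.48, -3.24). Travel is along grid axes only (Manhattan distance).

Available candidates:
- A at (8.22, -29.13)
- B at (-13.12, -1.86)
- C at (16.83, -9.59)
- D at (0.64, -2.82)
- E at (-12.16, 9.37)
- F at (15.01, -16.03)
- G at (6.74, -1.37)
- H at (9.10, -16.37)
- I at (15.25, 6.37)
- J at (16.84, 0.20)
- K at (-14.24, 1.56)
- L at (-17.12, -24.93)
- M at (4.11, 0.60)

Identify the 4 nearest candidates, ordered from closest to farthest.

D, B, K, M

Distances from (-6.48, -3.24):
A: 40.59
B: 8.02
C: 29.66
D: 7.54
E: 18.29
F: 34.28
G: 15.09
H: 28.71
I: 31.34
J: 26.76
K: 12.56
L: 32.33
M: 14.43
Sorted: D (7.54) < B (8.02) < K (12.56) < M (14.43) < G (15.09) < E (18.29) < …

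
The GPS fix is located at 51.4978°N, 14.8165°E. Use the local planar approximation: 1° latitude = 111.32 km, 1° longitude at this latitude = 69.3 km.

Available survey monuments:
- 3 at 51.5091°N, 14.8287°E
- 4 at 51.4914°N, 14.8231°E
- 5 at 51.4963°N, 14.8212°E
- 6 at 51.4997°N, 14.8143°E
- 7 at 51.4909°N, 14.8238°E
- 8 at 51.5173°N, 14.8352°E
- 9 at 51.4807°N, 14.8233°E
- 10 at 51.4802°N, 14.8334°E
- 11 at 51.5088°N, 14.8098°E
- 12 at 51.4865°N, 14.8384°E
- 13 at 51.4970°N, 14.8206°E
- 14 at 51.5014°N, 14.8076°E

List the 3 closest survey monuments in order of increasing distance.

Distances from 51.4978°N, 14.8165°E:
3: 1.5156 km
4: 0.8466 km
5: 0.3660 km
6: 0.2607 km
7: 0.9197 km
8: 2.5281 km
9: 1.9610 km
10: 2.2826 km
11: 1.3096 km
12: 1.9712 km
13: 0.2978 km
14: 0.7355 km
Sorted: 6 (0.2607 km) < 13 (0.2978 km) < 5 (0.3660 km) < 14 (0.7355 km) < 4 (0.8466 km) < …

6, 13, 5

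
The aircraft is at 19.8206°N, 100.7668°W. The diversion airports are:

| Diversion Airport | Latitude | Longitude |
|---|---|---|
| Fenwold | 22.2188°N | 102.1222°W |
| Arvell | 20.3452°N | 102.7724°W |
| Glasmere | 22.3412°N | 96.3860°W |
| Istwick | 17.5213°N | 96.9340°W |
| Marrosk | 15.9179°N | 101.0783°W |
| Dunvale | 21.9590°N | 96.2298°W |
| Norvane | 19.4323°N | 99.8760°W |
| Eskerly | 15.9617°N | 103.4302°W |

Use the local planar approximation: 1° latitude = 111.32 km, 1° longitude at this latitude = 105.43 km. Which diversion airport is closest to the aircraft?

Distances from 19.8206°N, 100.7668°W:
Fenwold: 302.8070 km
Arvell: 219.3665 km
Glasmere: 540.4205 km
Istwick: 478.3356 km
Marrosk: 435.6881 km
Dunvale: 534.2953 km
Norvane: 103.3869 km
Eskerly: 513.2082 km
Minimum: Norvane at 103.3869 km.

Norvane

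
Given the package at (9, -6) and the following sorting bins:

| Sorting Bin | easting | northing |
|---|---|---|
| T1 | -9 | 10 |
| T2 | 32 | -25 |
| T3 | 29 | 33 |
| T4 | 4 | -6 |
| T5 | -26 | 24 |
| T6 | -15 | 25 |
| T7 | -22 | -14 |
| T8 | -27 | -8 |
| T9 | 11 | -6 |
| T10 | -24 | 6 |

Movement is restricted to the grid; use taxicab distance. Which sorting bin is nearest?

Distances from (9, -6):
T1: |-18| + |16| = 18 + 16 = 34
T2: |23| + |-19| = 23 + 19 = 42
T3: |20| + |39| = 20 + 39 = 59
T4: |-5| + |0| = 5 + 0 = 5
T5: |-35| + |30| = 35 + 30 = 65
T6: |-24| + |31| = 24 + 31 = 55
T7: |-31| + |-8| = 31 + 8 = 39
T8: |-36| + |-2| = 36 + 2 = 38
T9: |2| + |0| = 2 + 0 = 2
T10: |-33| + |12| = 33 + 12 = 45
Minimum: T9 at 2.

T9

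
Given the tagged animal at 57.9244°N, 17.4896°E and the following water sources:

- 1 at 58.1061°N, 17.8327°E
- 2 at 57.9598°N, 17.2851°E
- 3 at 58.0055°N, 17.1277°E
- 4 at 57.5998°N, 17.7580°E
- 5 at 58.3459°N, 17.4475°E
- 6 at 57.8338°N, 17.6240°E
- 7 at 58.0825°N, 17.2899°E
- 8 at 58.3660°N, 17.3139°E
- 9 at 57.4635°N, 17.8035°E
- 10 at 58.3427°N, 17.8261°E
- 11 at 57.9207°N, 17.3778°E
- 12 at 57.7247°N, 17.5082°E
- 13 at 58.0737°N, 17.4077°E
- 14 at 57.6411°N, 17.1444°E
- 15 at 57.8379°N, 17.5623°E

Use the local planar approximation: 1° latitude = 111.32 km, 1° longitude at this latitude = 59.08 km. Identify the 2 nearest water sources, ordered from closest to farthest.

Distances from 57.9244°N, 17.4896°E:
1: 28.6359 km
2: 12.7083 km
3: 23.2089 km
4: 39.4607 km
5: 46.9873 km
6: 12.8362 km
7: 21.1884 km
8: 50.2429 km
9: 54.5561 km
10: 50.6315 km
11: 6.6180 km
12: 22.2577 km
13: 17.3101 km
14: 37.5568 km
15: 10.5437 km
Sorted: 11 (6.6180 km) < 15 (10.5437 km) < 2 (12.7083 km) < 6 (12.8362 km) < …

11, 15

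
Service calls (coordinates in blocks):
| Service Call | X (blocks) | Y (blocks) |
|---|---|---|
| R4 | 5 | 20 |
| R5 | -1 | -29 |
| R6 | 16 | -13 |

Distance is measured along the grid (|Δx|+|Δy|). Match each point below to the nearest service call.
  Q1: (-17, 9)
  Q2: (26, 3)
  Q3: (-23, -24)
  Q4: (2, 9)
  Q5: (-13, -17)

Q1→R4; Q2→R6; Q3→R5; Q4→R4; Q5→R5

Q1 at (-17, 9):
  R4: |22| + |11| = 22 + 11 = 33 blocks
  R5: |16| + |-38| = 16 + 38 = 54 blocks
  R6: |33| + |-22| = 33 + 22 = 55 blocks
  → nearest: R4 (33 blocks)
Q2 at (26, 3):
  R4: |-21| + |17| = 21 + 17 = 38 blocks
  R5: |-27| + |-32| = 27 + 32 = 59 blocks
  R6: |-10| + |-16| = 10 + 16 = 26 blocks
  → nearest: R6 (26 blocks)
Q3 at (-23, -24):
  R4: |28| + |44| = 28 + 44 = 72 blocks
  R5: |22| + |-5| = 22 + 5 = 27 blocks
  R6: |39| + |11| = 39 + 11 = 50 blocks
  → nearest: R5 (27 blocks)
Q4 at (2, 9):
  R4: |3| + |11| = 3 + 11 = 14 blocks
  R5: |-3| + |-38| = 3 + 38 = 41 blocks
  R6: |14| + |-22| = 14 + 22 = 36 blocks
  → nearest: R4 (14 blocks)
Q5 at (-13, -17):
  R4: |18| + |37| = 18 + 37 = 55 blocks
  R5: |12| + |-12| = 12 + 12 = 24 blocks
  R6: |29| + |4| = 29 + 4 = 33 blocks
  → nearest: R5 (24 blocks)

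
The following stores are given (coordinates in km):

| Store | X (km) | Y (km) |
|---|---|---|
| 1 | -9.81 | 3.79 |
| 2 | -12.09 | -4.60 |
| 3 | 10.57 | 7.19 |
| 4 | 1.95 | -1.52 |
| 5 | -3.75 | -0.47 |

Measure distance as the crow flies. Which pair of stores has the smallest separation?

Pairwise distances:
1–2: √((-2.28)² + (-8.39)²) = √(5.1984 + 70.3921) = 8.69 km
1–3: √((20.38)² + (3.40)²) = √(415.3444 + 11.5600) = 20.66 km
1–4: √((11.76)² + (-5.31)²) = √(138.2976 + 28.1961) = 12.90 km
1–5: √((6.06)² + (-4.26)²) = √(36.7236 + 18.1476) = 7.41 km
2–3: √((22.66)² + (11.79)²) = √(513.4756 + 139.0041) = 25.54 km
2–4: √((14.04)² + (3.08)²) = √(197.1216 + 9.4864) = 14.37 km
2–5: √((8.34)² + (4.13)²) = √(69.5556 + 17.0569) = 9.31 km
3–4: √((-8.62)² + (-8.71)²) = √(74.3044 + 75.8641) = 12.25 km
3–5: √((-14.32)² + (-7.66)²) = √(205.0624 + 58.6756) = 16.24 km
4–5: √((-5.70)² + (1.05)²) = √(32.4900 + 1.1025) = 5.80 km
Closest pair: 4–5 at 5.80 km.

4 and 5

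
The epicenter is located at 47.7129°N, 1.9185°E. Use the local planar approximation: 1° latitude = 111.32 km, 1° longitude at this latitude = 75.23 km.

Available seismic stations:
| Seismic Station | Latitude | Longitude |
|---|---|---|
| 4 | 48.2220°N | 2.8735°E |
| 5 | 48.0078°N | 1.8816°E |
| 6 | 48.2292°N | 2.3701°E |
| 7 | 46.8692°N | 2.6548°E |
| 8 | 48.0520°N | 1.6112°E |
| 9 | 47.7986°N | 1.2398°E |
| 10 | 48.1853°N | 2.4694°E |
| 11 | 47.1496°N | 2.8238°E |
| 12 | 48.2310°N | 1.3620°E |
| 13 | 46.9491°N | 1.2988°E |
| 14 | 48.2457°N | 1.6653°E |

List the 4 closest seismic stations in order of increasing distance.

Distances from 47.7129°N, 1.9185°E:
4: √((0.5091·111.32)² + (0.9550·75.23)²) = √(3211.830289 + 5161.653734) = 91.5067 km
5: √((0.2949·111.32)² + (-0.0369·75.23)²) = √(1077.695180 + 7.706104) = 32.9454 km
6: √((0.5163·111.32)² + (0.4516·75.23)²) = √(3303.319989 + 1154.223707) = 66.7648 km
7: √((-0.8437·111.32)² + (0.7363·75.23)²) = √(8821.094883 + 3068.256936) = 109.0383 km
8: √((0.3391·111.32)² + (-0.3073·75.23)²) = √(1424.957708 + 534.450200) = 44.2652 km
9: √((0.0857·111.32)² + (-0.6787·75.23)²) = √(91.013966 + 2606.980736) = 51.9422 km
10: √((0.4724·111.32)² + (0.5509·75.23)²) = √(2765.452308 + 1717.622294) = 66.9558 km
11: √((-0.5633·111.32)² + (0.9053·75.23)²) = √(3932.112165 + 4638.388961) = 92.5770 km
12: √((0.5181·111.32)² + (-0.5565·75.23)²) = √(3326.393167 + 1752.719672) = 71.2679 km
13: √((-0.7638·111.32)² + (-0.6197·75.23)²) = √(7229.457407 + 2173.427290) = 96.9685 km
14: √((0.5328·111.32)² + (-0.2532·75.23)²) = √(3517.829833 + 362.835295) = 62.2950 km
Sorted: 5 (32.9454 km) < 8 (44.2652 km) < 9 (51.9422 km) < 14 (62.2950 km) < 6 (66.7648 km) < 10 (66.9558 km) < …

5, 8, 9, 14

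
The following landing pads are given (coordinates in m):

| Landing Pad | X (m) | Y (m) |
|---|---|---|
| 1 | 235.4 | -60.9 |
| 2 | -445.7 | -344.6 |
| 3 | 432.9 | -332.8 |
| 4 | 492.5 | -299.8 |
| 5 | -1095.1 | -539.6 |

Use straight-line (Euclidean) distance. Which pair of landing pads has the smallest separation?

3 and 4

Pairwise distances:
1–2: √((-681.1)² + (-283.7)²) = √(463897.210 + 80485.690) = 737.8 m
1–3: √((197.5)² + (-271.9)²) = √(39006.250 + 73929.610) = 336.1 m
1–4: √((257.1)² + (-238.9)²) = √(66100.410 + 57073.210) = 351.0 m
1–5: √((-1330.5)² + (-478.7)²) = √(1770230.250 + 229153.690) = 1414.0 m
2–3: √((878.6)² + (11.8)²) = √(771937.960 + 139.240) = 878.7 m
2–4: √((938.2)² + (44.8)²) = √(880219.240 + 2007.040) = 939.3 m
2–5: √((-649.4)² + (-195.0)²) = √(421720.360 + 38025.000) = 678.0 m
3–4: √((59.6)² + (33.0)²) = √(3552.160 + 1089.000) = 68.1 m
3–5: √((-1528.0)² + (-206.8)²) = √(2334784.000 + 42766.240) = 1541.9 m
4–5: √((-1587.6)² + (-239.8)²) = √(2520473.760 + 57504.040) = 1605.6 m
Closest pair: 3–4 at 68.1 m.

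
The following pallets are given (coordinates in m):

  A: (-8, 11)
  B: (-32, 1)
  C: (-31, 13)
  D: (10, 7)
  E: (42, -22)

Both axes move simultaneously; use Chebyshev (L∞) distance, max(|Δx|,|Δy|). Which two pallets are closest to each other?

Pairwise distances:
A–B: max(|-24|, |-10|) = 24 m
A–C: max(|-23|, |2|) = 23 m
A–D: max(|18|, |-4|) = 18 m
A–E: max(|50|, |-33|) = 50 m
B–C: max(|1|, |12|) = 12 m
B–D: max(|42|, |6|) = 42 m
B–E: max(|74|, |-23|) = 74 m
C–D: max(|41|, |-6|) = 41 m
C–E: max(|73|, |-35|) = 73 m
D–E: max(|32|, |-29|) = 32 m
Closest pair: B–C at 12 m.

B and C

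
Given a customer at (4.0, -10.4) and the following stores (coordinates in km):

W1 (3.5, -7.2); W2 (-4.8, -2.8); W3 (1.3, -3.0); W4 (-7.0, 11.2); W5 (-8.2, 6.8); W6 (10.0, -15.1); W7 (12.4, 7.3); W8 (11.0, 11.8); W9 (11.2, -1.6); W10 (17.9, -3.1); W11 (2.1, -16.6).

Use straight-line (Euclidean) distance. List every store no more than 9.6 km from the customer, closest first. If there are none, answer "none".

W1, W11, W6, W3

Distances from (4.0, -10.4):
W1: √((-0.5)² + (3.2)²) = √(0.250 + 10.240) = 3.2 km
W2: √((-8.8)² + (7.6)²) = √(77.440 + 57.760) = 11.6 km
W3: √((-2.7)² + (7.4)²) = √(7.290 + 54.760) = 7.9 km
W4: √((-11.0)² + (21.6)²) = √(121.000 + 466.560) = 24.2 km
W5: √((-12.2)² + (17.2)²) = √(148.840 + 295.840) = 21.1 km
W6: √((6.0)² + (-4.7)²) = √(36.000 + 22.090) = 7.6 km
W7: √((8.4)² + (17.7)²) = √(70.560 + 313.290) = 19.6 km
W8: √((7.0)² + (22.2)²) = √(49.000 + 492.840) = 23.3 km
W9: √((7.2)² + (8.8)²) = √(51.840 + 77.440) = 11.4 km
W10: √((13.9)² + (7.3)²) = √(193.210 + 53.290) = 15.7 km
W11: √((-1.9)² + (-6.2)²) = √(3.610 + 38.440) = 6.5 km
Threshold 9.6 km: W1 (3.2 km), W11 (6.5 km), W6 (7.6 km), W3 (7.9 km) are within range.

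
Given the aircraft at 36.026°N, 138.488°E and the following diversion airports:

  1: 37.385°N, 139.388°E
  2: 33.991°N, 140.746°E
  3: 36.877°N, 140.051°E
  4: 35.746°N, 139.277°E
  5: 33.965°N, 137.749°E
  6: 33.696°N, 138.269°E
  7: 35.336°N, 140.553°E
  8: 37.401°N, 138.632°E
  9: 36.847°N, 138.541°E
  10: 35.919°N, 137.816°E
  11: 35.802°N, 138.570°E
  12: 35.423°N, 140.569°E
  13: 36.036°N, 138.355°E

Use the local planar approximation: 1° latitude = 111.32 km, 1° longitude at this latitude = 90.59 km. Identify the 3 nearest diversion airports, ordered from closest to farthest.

Distances from 36.026°N, 138.488°E:
1: √((1.359·111.32)² + (0.900·90.59)²) = √(22886.81235 + 6647.30396) = 171.855 km
2: √((-2.035·111.32)² + (2.258·90.59)²) = √(51318.64991 + 41841.61071) = 305.222 km
3: √((0.851·111.32)² + (1.563·90.59)²) = √(8974.40192 + 20048.34261) = 170.361 km
4: √((-0.280·111.32)² + (0.789·90.59)²) = √(971.54396 + 5108.74853) = 77.976 km
5: √((-2.061·111.32)² + (-0.739·90.59)²) = √(52638.36351 + 4481.76825) = 238.998 km
6: √((-2.330·111.32)² + (-0.219·90.59)²) = √(67275.70188 + 393.59425) = 260.133 km
7: √((-0.690·111.32)² + (2.065·90.59)²) = √(5899.89900 + 34994.56757) = 202.224 km
8: √((1.375·111.32)² + (0.144·90.59)²) = √(23428.89423 + 170.17098) = 153.620 km
9: √((0.821·111.32)² + (0.053·90.59)²) = √(8352.81206 + 23.05219) = 91.520 km
10: √((-0.107·111.32)² + (-0.672·90.59)²) = √(141.87764 + 3705.94582) = 62.031 km
11: √((-0.224·111.32)² + (0.082·90.59)²) = √(621.78814 + 55.18083) = 26.019 km
12: √((-0.603·111.32)² + (2.081·90.59)²) = √(4505.89451 + 35538.95715) = 200.112 km
13: √((0.010·111.32)² + (-0.133·90.59)²) = √(1.23921 + 145.16563) = 12.100 km
Sorted: 13 (12.100 km) < 11 (26.019 km) < 10 (62.031 km) < 4 (77.976 km) < 9 (91.520 km) < …

13, 11, 10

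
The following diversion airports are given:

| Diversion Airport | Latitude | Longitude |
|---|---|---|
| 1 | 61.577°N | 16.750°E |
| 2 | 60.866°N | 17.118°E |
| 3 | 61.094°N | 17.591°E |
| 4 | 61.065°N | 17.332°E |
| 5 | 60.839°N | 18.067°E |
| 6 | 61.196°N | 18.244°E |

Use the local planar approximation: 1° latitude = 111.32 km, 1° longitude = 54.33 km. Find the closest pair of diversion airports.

Pairwise distances:
1–2: 81.635 km
1–3: 70.560 km
1–4: 65.179 km
1–5: 108.945 km
1–6: 91.582 km
2–3: 36.119 km
2–4: 25.018 km
2–5: 51.647 km
2–6: 71.358 km
3–4: 14.437 km
3–5: 38.400 km
3–6: 37.250 km
4–5: 47.197 km
4–6: 51.650 km
5–6: 40.888 km
Closest pair: 3–4 at 14.437 km.

3 and 4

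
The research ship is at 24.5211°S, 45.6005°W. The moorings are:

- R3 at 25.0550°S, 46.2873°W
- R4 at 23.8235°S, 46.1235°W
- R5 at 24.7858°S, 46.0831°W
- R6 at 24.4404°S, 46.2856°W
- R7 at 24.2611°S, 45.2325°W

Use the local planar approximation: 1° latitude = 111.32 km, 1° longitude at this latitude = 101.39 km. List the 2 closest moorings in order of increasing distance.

Distances from 24.5211°S, 45.6005°W:
R3: 91.5497 km
R4: 94.0343 km
R5: 57.1182 km
R6: 70.0408 km
R7: 47.2214 km
Sorted: R7 (47.2214 km) < R5 (57.1182 km) < R6 (70.0408 km) < R3 (91.5497 km) < …

R7, R5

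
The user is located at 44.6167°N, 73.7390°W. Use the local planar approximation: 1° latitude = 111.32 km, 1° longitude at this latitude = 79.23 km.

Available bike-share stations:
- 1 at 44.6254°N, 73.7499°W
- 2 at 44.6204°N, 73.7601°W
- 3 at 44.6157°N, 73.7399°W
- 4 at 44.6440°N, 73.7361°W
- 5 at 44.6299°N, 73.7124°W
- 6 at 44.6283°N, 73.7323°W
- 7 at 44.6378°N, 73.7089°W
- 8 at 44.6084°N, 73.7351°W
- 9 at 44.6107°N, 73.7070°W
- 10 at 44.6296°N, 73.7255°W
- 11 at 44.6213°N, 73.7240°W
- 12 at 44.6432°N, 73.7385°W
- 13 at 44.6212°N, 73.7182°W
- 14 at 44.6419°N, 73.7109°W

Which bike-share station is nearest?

Distances from 44.6167°N, 73.7390°W:
1: √((0.0087·111.32)² + (-0.0109·79.23)²) = √(0.937961 + 0.745817) = 1.2976 km
2: √((0.0037·111.32)² + (-0.0211·79.23)²) = √(0.169648 + 2.794758) = 1.7217 km
3: √((-0.0010·111.32)² + (-0.0009·79.23)²) = √(0.012392 + 0.005085) = 0.1322 km
4: √((0.0273·111.32)² + (0.0029·79.23)²) = √(9.235740 + 0.052793) = 3.0477 km
5: √((0.0132·111.32)² + (0.0266·79.23)²) = √(2.159207 + 4.441632) = 2.5692 km
6: √((0.0116·111.32)² + (0.0067·79.23)²) = √(1.667487 + 0.281792) = 1.3962 km
7: √((0.0211·111.32)² + (0.0301·79.23)²) = √(5.517106 + 5.687381) = 3.3473 km
8: √((-0.0083·111.32)² + (0.0039·79.23)²) = √(0.853695 + 0.095479) = 0.9743 km
9: √((-0.0060·111.32)² + (0.0320·79.23)²) = √(0.446117 + 6.428050) = 2.6219 km
10: √((0.0129·111.32)² + (0.0135·79.23)²) = √(2.062176 + 1.144055) = 1.7906 km
11: √((0.0046·111.32)² + (0.0150·79.23)²) = √(0.262218 + 1.412413) = 1.2941 km
12: √((0.0265·111.32)² + (0.0005·79.23)²) = √(8.702382 + 0.001569) = 2.9502 km
13: √((0.0045·111.32)² + (0.0208·79.23)²) = √(0.250941 + 2.715851) = 1.7224 km
14: √((0.0252·111.32)² + (0.0281·79.23)²) = √(7.869506 + 4.956692) = 3.5814 km
Minimum: 3 at 0.1322 km.

3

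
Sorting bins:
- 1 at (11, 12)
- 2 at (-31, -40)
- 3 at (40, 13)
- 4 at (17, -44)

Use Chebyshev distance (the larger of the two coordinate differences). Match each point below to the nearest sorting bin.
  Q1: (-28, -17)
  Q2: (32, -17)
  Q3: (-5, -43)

Q1 at (-28, -17):
  1: max(|39|, |29|) = 39
  2: max(|-3|, |-23|) = 23
  3: max(|68|, |30|) = 68
  4: max(|45|, |-27|) = 45
  → nearest: 2 (23)
Q2 at (32, -17):
  1: max(|-21|, |29|) = 29
  2: max(|-63|, |-23|) = 63
  3: max(|8|, |30|) = 30
  4: max(|-15|, |-27|) = 27
  → nearest: 4 (27)
Q3 at (-5, -43):
  1: max(|16|, |55|) = 55
  2: max(|-26|, |3|) = 26
  3: max(|45|, |56|) = 56
  4: max(|22|, |-1|) = 22
  → nearest: 4 (22)

Q1→2; Q2→4; Q3→4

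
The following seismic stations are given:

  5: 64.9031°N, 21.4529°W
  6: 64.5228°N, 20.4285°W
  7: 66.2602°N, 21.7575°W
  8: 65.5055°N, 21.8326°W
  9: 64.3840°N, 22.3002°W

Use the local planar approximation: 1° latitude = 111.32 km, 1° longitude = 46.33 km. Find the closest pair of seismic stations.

5 and 6

Pairwise distances:
5–6: 63.5983 km
5–7: 151.7301 km
5–8: 69.3282 km
5–9: 69.8587 km
6–7: 202.9719 km
6–8: 127.2747 km
6–9: 88.0817 km
7–8: 84.0852 km
7–9: 210.3666 km
8–9: 126.7111 km
Closest pair: 5–6 at 63.5983 km.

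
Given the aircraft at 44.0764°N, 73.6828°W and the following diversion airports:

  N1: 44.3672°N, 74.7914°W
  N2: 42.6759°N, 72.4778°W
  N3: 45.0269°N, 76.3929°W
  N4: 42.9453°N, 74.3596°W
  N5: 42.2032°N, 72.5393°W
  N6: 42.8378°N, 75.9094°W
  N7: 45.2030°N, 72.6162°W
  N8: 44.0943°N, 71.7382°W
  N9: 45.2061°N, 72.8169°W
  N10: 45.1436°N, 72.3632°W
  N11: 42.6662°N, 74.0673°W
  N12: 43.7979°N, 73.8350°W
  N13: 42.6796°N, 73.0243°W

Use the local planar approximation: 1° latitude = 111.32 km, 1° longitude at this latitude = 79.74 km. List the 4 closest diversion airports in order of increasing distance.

Distances from 44.0764°N, 73.6828°W:
N1: √((0.2908·111.32)² + (-1.1086·79.74)²) = √(1047.937061 + 7814.518275) = 94.1406 km
N2: √((-1.4005·111.32)² + (1.2050·79.74)²) = √(24305.951201 + 9232.653917) = 183.1355 km
N3: √((0.9505·111.32)² + (-2.7101·79.74)²) = √(11195.684149 + 46700.668254) = 240.6166 km
N4: √((-1.1311·111.32)² + (-0.6768·79.74)²) = √(15854.348491 + 2912.548478) = 136.9923 km
N5: √((-1.8732·111.32)² + (1.1435·79.74)²) = √(43482.518814 + 8314.282956) = 227.5891 km
N6: √((-1.2386·111.32)² + (-2.2266·79.74)²) = √(19011.156924 + 31523.677229) = 224.7995 km
N7: √((1.1266·111.32)² + (1.0666·79.74)²) = √(15728.448662 + 7233.618849) = 151.5324 km
N8: √((0.0179·111.32)² + (1.9446·79.74)²) = √(3.970566 + 24044.349134) = 155.0752 km
N9: √((1.1297·111.32)² + (0.8659·79.74)²) = √(15815.125873 + 4767.469704) = 143.4664 km
N10: √((1.0672·111.32)² + (1.3196·79.74)²) = √(14113.607271 + 11072.280422) = 158.7006 km
N11: √((-1.4102·111.32)² + (-0.3845·79.74)²) = √(24643.807969 + 940.037440) = 159.9495 km
N12: √((-0.2785·111.32)² + (-0.1522·79.74)²) = √(961.162447 + 147.292885) = 33.2935 km
N13: √((-1.3968·111.32)² + (0.6585·79.74)²) = √(24177.692404 + 2757.173027) = 164.1184 km
Sorted: N12 (33.2935 km) < N1 (94.1406 km) < N4 (136.9923 km) < N9 (143.4664 km) < N7 (151.5324 km) < N8 (155.0752 km) < …

N12, N1, N4, N9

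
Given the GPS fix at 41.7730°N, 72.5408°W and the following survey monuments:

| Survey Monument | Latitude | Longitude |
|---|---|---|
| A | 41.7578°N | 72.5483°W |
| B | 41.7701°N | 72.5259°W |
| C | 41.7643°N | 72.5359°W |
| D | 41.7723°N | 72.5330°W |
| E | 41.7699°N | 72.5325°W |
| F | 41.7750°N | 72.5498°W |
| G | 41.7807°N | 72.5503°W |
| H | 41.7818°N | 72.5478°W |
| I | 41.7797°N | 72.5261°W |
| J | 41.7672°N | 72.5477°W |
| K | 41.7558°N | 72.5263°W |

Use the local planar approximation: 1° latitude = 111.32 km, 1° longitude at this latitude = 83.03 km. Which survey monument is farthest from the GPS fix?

Distances from 41.7730°N, 72.5408°W:
A: √((-0.0152·111.32)² + (-0.0075·83.03)²) = √(2.863081 + 0.387786) = 1.8030 km
B: √((-0.0029·111.32)² + (0.0149·83.03)²) = √(0.104218 + 1.530533) = 1.2786 km
C: √((-0.0087·111.32)² + (0.0049·83.03)²) = √(0.937961 + 0.165524) = 1.0505 km
D: √((-0.0007·111.32)² + (0.0078·83.03)²) = √(0.006072 + 0.419430) = 0.6523 km
E: √((-0.0031·111.32)² + (0.0083·83.03)²) = √(0.119088 + 0.474926) = 0.7707 km
F: √((0.0020·111.32)² + (-0.0090·83.03)²) = √(0.049569 + 0.558412) = 0.7797 km
G: √((0.0077·111.32)² + (-0.0095·83.03)²) = √(0.734730 + 0.622182) = 1.1649 km
H: √((0.0088·111.32)² + (-0.0070·83.03)²) = √(0.959648 + 0.337805) = 1.1391 km
I: √((0.0067·111.32)² + (0.0147·83.03)²) = √(0.556283 + 1.489720) = 1.4304 km
J: √((-0.0058·111.32)² + (-0.0069·83.03)²) = √(0.416872 + 0.328222) = 0.8632 km
K: √((-0.0172·111.32)² + (0.0145·83.03)²) = √(3.666091 + 1.449459) = 2.2618 km
Maximum: K at 2.2618 km.

K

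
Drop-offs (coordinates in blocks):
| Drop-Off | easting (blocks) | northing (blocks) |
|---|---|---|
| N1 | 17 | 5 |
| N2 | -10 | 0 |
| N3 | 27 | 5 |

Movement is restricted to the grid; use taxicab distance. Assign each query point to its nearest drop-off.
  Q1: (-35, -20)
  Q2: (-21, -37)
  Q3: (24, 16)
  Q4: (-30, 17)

Q1 at (-35, -20):
  N1: 77 blocks
  N2: 45 blocks
  N3: 87 blocks
  → nearest: N2 (45 blocks)
Q2 at (-21, -37):
  N1: 80 blocks
  N2: 48 blocks
  N3: 90 blocks
  → nearest: N2 (48 blocks)
Q3 at (24, 16):
  N1: 18 blocks
  N2: 50 blocks
  N3: 14 blocks
  → nearest: N3 (14 blocks)
Q4 at (-30, 17):
  N1: 59 blocks
  N2: 37 blocks
  N3: 69 blocks
  → nearest: N2 (37 blocks)

Q1→N2; Q2→N2; Q3→N3; Q4→N2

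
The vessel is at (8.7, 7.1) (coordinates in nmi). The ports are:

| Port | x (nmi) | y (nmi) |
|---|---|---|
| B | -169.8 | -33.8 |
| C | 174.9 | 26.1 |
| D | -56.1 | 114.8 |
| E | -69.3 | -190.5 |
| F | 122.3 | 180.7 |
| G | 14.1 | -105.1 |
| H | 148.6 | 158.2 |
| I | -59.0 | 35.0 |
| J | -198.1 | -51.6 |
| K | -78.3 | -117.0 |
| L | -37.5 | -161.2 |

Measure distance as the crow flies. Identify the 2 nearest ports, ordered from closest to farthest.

Distances from (8.7, 7.1):
B: √((-178.5)² + (-40.9)²) = √(31862.250 + 1672.810) = 183.1 nmi
C: √((166.2)² + (19.0)²) = √(27622.440 + 361.000) = 167.3 nmi
D: √((-64.8)² + (107.7)²) = √(4199.040 + 11599.290) = 125.7 nmi
E: √((-78.0)² + (-197.6)²) = √(6084.000 + 39045.760) = 212.4 nmi
F: √((113.6)² + (173.6)²) = √(12904.960 + 30136.960) = 207.5 nmi
G: √((5.4)² + (-112.2)²) = √(29.160 + 12588.840) = 112.3 nmi
H: √((139.9)² + (151.1)²) = √(19572.010 + 22831.210) = 205.9 nmi
I: √((-67.7)² + (27.9)²) = √(4583.290 + 778.410) = 73.2 nmi
J: √((-206.8)² + (-58.7)²) = √(42766.240 + 3445.690) = 215.0 nmi
K: √((-87.0)² + (-124.1)²) = √(7569.000 + 15400.810) = 151.6 nmi
L: √((-46.2)² + (-168.3)²) = √(2134.440 + 28324.890) = 174.5 nmi
Sorted: I (73.2 nmi) < G (112.3 nmi) < D (125.7 nmi) < K (151.6 nmi) < …

I, G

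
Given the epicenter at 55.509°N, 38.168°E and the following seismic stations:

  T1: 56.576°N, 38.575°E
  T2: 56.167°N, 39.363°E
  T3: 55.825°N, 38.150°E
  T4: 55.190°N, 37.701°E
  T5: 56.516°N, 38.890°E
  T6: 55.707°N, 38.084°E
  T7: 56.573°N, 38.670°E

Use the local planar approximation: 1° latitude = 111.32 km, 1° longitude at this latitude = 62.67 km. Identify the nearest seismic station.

T6

Distances from 55.509°N, 38.168°E:
T1: √((1.067·111.32)² + (0.407·62.67)²) = √(14108.31781 + 650.59123) = 121.486 km
T2: √((0.658·111.32)² + (1.195·62.67)²) = √(5365.35154 + 5608.60946) = 104.757 km
T3: √((0.316·111.32)² + (-0.018·62.67)²) = √(1237.42977 + 1.27252) = 35.195 km
T4: √((-0.319·111.32)² + (-0.467·62.67)²) = √(1261.03680 + 856.55085) = 46.017 km
T5: √((1.007·111.32)² + (0.722·62.67)²) = √(12566.23961 + 2047.35798) = 120.887 km
T6: √((0.198·111.32)² + (-0.084·62.67)²) = √(485.82155 + 27.71264) = 22.661 km
T7: √((1.064·111.32)² + (0.502·62.67)²) = √(14029.09484 + 989.75299) = 122.551 km
Minimum: T6 at 22.661 km.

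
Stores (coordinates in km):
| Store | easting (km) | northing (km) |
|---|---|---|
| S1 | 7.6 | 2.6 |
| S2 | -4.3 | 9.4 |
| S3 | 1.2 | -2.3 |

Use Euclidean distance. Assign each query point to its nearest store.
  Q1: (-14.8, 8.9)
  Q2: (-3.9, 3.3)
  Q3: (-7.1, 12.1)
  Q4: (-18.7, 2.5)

Q1 at (-14.8, 8.9):
  S1: 23.3 km
  S2: 10.5 km
  S3: 19.5 km
  → nearest: S2 (10.5 km)
Q2 at (-3.9, 3.3):
  S1: 11.5 km
  S2: 6.1 km
  S3: 7.6 km
  → nearest: S2 (6.1 km)
Q3 at (-7.1, 12.1):
  S1: 17.5 km
  S2: 3.9 km
  S3: 16.6 km
  → nearest: S2 (3.9 km)
Q4 at (-18.7, 2.5):
  S1: 26.3 km
  S2: 16.0 km
  S3: 20.5 km
  → nearest: S2 (16.0 km)

Q1→S2; Q2→S2; Q3→S2; Q4→S2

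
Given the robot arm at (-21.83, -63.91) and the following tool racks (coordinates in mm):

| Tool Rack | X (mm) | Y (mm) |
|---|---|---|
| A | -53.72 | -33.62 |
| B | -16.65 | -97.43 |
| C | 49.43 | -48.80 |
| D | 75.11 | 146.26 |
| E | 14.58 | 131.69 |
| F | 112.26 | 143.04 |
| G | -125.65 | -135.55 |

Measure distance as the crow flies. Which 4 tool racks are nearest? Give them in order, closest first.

Distances from (-21.83, -63.91):
A: √((-31.89)² + (30.29)²) = √(1016.9721 + 917.4841) = 43.98 mm
B: √((5.18)² + (-33.52)²) = √(26.8324 + 1123.5904) = 33.92 mm
C: √((71.26)² + (15.11)²) = √(5077.9876 + 228.3121) = 72.84 mm
D: √((96.94)² + (210.17)²) = √(9397.3636 + 44171.4289) = 231.45 mm
E: √((36.41)² + (195.60)²) = √(1325.6881 + 38259.3600) = 198.96 mm
F: √((134.09)² + (206.95)²) = √(17980.1281 + 42828.3025) = 246.59 mm
G: √((-103.82)² + (-71.64)²) = √(10778.5924 + 5132.2896) = 126.14 mm
Sorted: B (33.92 mm) < A (43.98 mm) < C (72.84 mm) < G (126.14 mm) < E (198.96 mm) < D (231.45 mm) < …

B, A, C, G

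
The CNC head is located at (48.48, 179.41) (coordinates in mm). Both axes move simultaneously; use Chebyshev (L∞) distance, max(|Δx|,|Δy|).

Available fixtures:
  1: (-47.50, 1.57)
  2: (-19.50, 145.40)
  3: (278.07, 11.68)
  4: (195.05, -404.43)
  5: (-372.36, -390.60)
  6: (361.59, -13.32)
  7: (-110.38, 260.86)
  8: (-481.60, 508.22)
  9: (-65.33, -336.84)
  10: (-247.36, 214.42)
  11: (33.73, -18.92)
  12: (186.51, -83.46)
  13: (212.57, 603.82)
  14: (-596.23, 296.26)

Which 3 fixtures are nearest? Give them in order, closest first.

2, 7, 1

Distances from (48.48, 179.41):
1: max(|-95.98|, |-177.84|) = 177.84 mm
2: max(|-67.98|, |-34.01|) = 67.98 mm
3: max(|229.59|, |-167.73|) = 229.59 mm
4: max(|146.57|, |-583.84|) = 583.84 mm
5: max(|-420.84|, |-570.01|) = 570.01 mm
6: max(|313.11|, |-192.73|) = 313.11 mm
7: max(|-158.86|, |81.45|) = 158.86 mm
8: max(|-530.08|, |328.81|) = 530.08 mm
9: max(|-113.81|, |-516.25|) = 516.25 mm
10: max(|-295.84|, |35.01|) = 295.84 mm
11: max(|-14.75|, |-198.33|) = 198.33 mm
12: max(|138.03|, |-262.87|) = 262.87 mm
13: max(|164.09|, |424.41|) = 424.41 mm
14: max(|-644.71|, |116.85|) = 644.71 mm
Sorted: 2 (67.98 mm) < 7 (158.86 mm) < 1 (177.84 mm) < 11 (198.33 mm) < 3 (229.59 mm) < …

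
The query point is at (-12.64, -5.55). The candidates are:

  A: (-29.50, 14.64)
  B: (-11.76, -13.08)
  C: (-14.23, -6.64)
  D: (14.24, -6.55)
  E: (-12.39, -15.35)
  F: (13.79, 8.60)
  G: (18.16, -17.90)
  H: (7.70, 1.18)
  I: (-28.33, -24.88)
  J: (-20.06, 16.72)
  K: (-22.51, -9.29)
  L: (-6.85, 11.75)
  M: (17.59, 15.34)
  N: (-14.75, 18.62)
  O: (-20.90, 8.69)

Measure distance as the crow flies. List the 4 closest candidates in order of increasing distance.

C, B, E, K

Distances from (-12.64, -5.55):
A: 26.30
B: 7.58
C: 1.93
D: 26.90
E: 9.80
F: 29.98
G: 33.18
H: 21.42
I: 24.90
J: 23.47
K: 10.55
L: 18.24
M: 36.75
N: 24.26
O: 16.46
Sorted: C (1.93) < B (7.58) < E (9.80) < K (10.55) < O (16.46) < L (18.24) < …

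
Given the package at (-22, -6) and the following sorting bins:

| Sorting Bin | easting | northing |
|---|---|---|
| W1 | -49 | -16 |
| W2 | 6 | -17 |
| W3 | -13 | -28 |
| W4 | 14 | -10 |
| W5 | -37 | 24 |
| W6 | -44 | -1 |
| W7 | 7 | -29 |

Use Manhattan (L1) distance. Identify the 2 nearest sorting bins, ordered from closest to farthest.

W6, W3

Distances from (-22, -6):
W1: 37
W2: 39
W3: 31
W4: 40
W5: 45
W6: 27
W7: 52
Sorted: W6 (27) < W3 (31) < W1 (37) < W2 (39) < …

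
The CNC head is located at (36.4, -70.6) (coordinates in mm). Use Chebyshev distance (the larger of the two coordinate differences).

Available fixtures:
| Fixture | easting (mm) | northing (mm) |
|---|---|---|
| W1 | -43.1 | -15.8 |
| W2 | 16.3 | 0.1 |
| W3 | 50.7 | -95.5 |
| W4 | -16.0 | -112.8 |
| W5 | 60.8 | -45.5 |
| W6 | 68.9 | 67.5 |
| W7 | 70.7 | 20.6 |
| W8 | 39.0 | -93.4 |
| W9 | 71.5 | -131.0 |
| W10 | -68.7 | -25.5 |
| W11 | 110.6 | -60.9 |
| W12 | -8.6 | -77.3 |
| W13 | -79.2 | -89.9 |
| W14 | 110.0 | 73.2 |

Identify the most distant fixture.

Distances from (36.4, -70.6):
W1: max(|-79.5|, |54.8|) = 79.5 mm
W2: max(|-20.1|, |70.7|) = 70.7 mm
W3: max(|14.3|, |-24.9|) = 24.9 mm
W4: max(|-52.4|, |-42.2|) = 52.4 mm
W5: max(|24.4|, |25.1|) = 25.1 mm
W6: max(|32.5|, |138.1|) = 138.1 mm
W7: max(|34.3|, |91.2|) = 91.2 mm
W8: max(|2.6|, |-22.8|) = 22.8 mm
W9: max(|35.1|, |-60.4|) = 60.4 mm
W10: max(|-105.1|, |45.1|) = 105.1 mm
W11: max(|74.2|, |9.7|) = 74.2 mm
W12: max(|-45.0|, |-6.7|) = 45.0 mm
W13: max(|-115.6|, |-19.3|) = 115.6 mm
W14: max(|73.6|, |143.8|) = 143.8 mm
Maximum: W14 at 143.8 mm.

W14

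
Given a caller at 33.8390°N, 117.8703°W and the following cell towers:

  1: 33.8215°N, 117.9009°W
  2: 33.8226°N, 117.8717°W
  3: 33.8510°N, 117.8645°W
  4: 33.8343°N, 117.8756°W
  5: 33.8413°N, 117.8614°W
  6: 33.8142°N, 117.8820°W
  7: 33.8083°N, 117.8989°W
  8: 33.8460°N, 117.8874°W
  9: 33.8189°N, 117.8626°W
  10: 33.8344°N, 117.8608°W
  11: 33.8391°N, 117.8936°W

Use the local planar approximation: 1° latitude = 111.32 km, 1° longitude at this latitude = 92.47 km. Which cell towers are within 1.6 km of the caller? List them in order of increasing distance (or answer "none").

Distances from 33.8390°N, 117.8703°W:
1: √((-0.0175·111.32)² + (-0.0306·92.47)²) = √(3.795094 + 8.006534) = 3.4353 km
2: √((-0.0164·111.32)² + (-0.0014·92.47)²) = √(3.332991 + 0.016759) = 1.8302 km
3: √((0.0120·111.32)² + (0.0058·92.47)²) = √(1.784469 + 0.287646) = 1.4395 km
4: √((-0.0047·111.32)² + (-0.0053·92.47)²) = √(0.273742 + 0.240189) = 0.7169 km
5: √((0.0023·111.32)² + (0.0089·92.47)²) = √(0.065554 + 0.677301) = 0.8619 km
6: √((-0.0248·111.32)² + (-0.0117·92.47)²) = √(7.621663 + 1.170505) = 2.9652 km
7: √((-0.0307·111.32)² + (-0.0286·92.47)²) = √(11.679470 + 6.994131) = 4.3213 km
8: √((0.0070·111.32)² + (-0.0171·92.47)²) = √(0.607215 + 2.500310) = 1.7628 km
9: √((-0.0201·111.32)² + (0.0077·92.47)²) = √(5.006549 + 0.506971) = 2.3481 km
10: √((-0.0046·111.32)² + (0.0095·92.47)²) = √(0.262218 + 0.771701) = 1.0168 km
11: √((0.0001·111.32)² + (-0.0233·92.47)²) = √(0.000124 + 4.642090) = 2.1546 km
Threshold 1.6 km: 4 (0.7169 km), 5 (0.8619 km), 10 (1.0168 km), 3 (1.4395 km) are within range.

4, 5, 10, 3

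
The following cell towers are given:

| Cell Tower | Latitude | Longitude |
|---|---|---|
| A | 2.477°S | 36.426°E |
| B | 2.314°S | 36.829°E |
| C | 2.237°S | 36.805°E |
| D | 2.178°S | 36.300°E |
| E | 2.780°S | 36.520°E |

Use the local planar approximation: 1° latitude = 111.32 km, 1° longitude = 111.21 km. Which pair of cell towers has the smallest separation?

B and C

Pairwise distances:
B–C: 8.978 km
A–E: 35.313 km
A–D: 36.114 km
A–B: 48.351 km
A–C: 49.903 km
C–D: 56.544 km
B–D: 60.747 km
B–E: 62.225 km
C–E: 68.252 km
D–E: 71.341 km
Closest pair: B–C at 8.978 km.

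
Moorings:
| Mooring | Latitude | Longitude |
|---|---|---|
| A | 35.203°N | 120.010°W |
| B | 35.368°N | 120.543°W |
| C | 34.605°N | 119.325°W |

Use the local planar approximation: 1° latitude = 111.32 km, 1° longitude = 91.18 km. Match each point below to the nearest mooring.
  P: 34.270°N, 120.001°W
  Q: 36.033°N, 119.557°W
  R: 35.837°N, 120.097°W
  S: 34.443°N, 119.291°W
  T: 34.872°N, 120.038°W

P→C; Q→A; R→B; S→C; T→A

P at 34.270°N, 120.001°W:
  A: √((0.933·111.32)² + (-0.009·91.18)²) = √(10787.22365 + 0.67342) = 103.865 km
  B: √((1.098·111.32)² + (-0.542·91.18)²) = √(14940.01645 + 2442.29291) = 131.842 km
  C: √((0.335·111.32)² + (0.676·91.18)²) = √(1390.70818 + 3799.20360) = 72.041 km
  → nearest: C (72.041 km)
Q at 36.033°N, 119.557°W:
  A: √((-0.830·111.32)² + (-0.453·91.18)²) = √(8536.94690 + 1706.06502) = 101.208 km
  B: √((-0.665·111.32)² + (-0.986·91.18)²) = √(5480.11517 + 8082.63572) = 116.459 km
  C: √((-1.428·111.32)² + (0.232·91.18)²) = √(25269.85851 + 447.48156) = 160.366 km
  → nearest: A (101.208 km)
R at 35.837°N, 120.097°W:
  A: √((-0.634·111.32)² + (0.087·91.18)²) = √(4981.09599 + 62.92709) = 71.021 km
  B: √((-0.469·111.32)² + (-0.446·91.18)²) = √(2725.78803 + 1653.74633) = 66.178 km
  C: √((-1.232·111.32)² + (0.772·91.18)²) = √(18809.09115 + 4954.88725) = 154.156 km
  → nearest: B (66.178 km)
S at 34.443°N, 119.291°W:
  A: √((0.760·111.32)² + (-0.719·91.18)²) = √(7157.70145 + 4297.90643) = 107.031 km
  B: √((0.925·111.32)² + (-1.252·91.18)²) = √(10603.02684 + 13031.90284) = 153.737 km
  C: √((0.162·111.32)² + (-0.034·91.18)²) = √(325.21939 + 9.61074) = 18.298 km
  → nearest: C (18.298 km)
T at 34.872°N, 120.038°W:
  A: √((0.331·111.32)² + (0.028·91.18)²) = √(1357.69551 + 6.51801) = 36.935 km
  B: √((0.496·111.32)² + (-0.505·91.18)²) = √(3048.66530 + 2120.22491) = 71.895 km
  C: √((-0.267·111.32)² + (0.713·91.18)²) = √(883.42344 + 4226.47433) = 71.484 km
  → nearest: A (36.935 km)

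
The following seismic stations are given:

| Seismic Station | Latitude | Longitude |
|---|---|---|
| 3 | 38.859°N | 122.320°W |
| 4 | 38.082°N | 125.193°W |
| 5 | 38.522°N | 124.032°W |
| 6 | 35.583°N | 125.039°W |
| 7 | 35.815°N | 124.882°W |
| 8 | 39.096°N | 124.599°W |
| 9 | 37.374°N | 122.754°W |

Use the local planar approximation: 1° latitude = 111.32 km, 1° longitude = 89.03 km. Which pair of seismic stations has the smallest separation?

Pairwise distances:
3–4: 270.012 km
3–5: 156.968 km
3–6: 437.714 km
3–7: 408.475 km
3–8: 204.607 km
3–9: 169.766 km
4–5: 114.382 km
4–6: 278.526 km
4–7: 253.877 km
4–8: 124.653 km
4–9: 231.005 km
5–6: 339.231 km
5–7: 310.700 km
5–8: 81.432 km
5–9: 171.107 km
6–7: 29.366 km
6–8: 393.024 km
6–9: 284.842 km
7–8: 366.109 km
7–9: 256.929 km
8–9: 252.443 km
Closest pair: 6–7 at 29.366 km.

6 and 7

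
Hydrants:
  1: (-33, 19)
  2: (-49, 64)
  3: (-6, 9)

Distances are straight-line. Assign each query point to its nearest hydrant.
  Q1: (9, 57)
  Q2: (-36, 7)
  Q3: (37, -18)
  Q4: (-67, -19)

Q1 at (9, 57):
  1: 56.6
  2: 58.4
  3: 50.3
  → nearest: 3 (50.3)
Q2 at (-36, 7):
  1: 12.4
  2: 58.5
  3: 30.1
  → nearest: 1 (12.4)
Q3 at (37, -18):
  1: 79.2
  2: 118.8
  3: 50.8
  → nearest: 3 (50.8)
Q4 at (-67, -19):
  1: 51.0
  2: 84.9
  3: 67.1
  → nearest: 1 (51.0)

Q1→3; Q2→1; Q3→3; Q4→1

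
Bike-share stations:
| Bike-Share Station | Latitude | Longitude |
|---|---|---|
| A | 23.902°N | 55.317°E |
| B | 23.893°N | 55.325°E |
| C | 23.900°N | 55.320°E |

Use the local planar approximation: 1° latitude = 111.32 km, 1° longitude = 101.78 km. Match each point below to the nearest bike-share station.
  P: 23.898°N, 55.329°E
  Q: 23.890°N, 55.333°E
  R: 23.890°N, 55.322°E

P at 23.898°N, 55.329°E:
  A: √((0.004·111.32)² + (-0.012·101.78)²) = √(0.19827 + 1.49172) = 1.300 km
  B: √((-0.005·111.32)² + (-0.004·101.78)²) = √(0.30980 + 0.16575) = 0.690 km
  C: √((0.002·111.32)² + (-0.009·101.78)²) = √(0.04957 + 0.83909) = 0.943 km
  → nearest: B (0.690 km)
Q at 23.890°N, 55.333°E:
  A: √((0.012·111.32)² + (-0.016·101.78)²) = √(1.78447 + 2.65195) = 2.106 km
  B: √((0.003·111.32)² + (-0.008·101.78)²) = √(0.11153 + 0.66299) = 0.880 km
  C: √((0.010·111.32)² + (-0.013·101.78)²) = √(1.23921 + 1.75070) = 1.729 km
  → nearest: B (0.880 km)
R at 23.890°N, 55.322°E:
  A: √((0.012·111.32)² + (-0.005·101.78)²) = √(1.78447 + 0.25898) = 1.429 km
  B: √((0.003·111.32)² + (0.003·101.78)²) = √(0.11153 + 0.09323) = 0.453 km
  C: √((0.010·111.32)² + (-0.002·101.78)²) = √(1.23921 + 0.04144) = 1.132 km
  → nearest: B (0.453 km)

P→B; Q→B; R→B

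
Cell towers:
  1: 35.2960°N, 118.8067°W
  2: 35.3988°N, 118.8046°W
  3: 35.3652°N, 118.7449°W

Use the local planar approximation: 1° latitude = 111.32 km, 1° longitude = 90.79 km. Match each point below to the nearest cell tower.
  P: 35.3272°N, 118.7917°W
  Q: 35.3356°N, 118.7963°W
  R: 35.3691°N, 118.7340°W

P at 35.3272°N, 118.7917°W:
  1: 3.7306 km
  2: 8.0561 km
  3: 5.9957 km
  → nearest: 1 (3.7306 km)
Q at 35.3356°N, 118.7963°W:
  1: 4.5083 km
  2: 7.0757 km
  3: 5.7127 km
  → nearest: 1 (4.5083 km)
R at 35.3691°N, 118.7340°W:
  1: 10.4778 km
  2: 7.2122 km
  3: 1.0807 km
  → nearest: 3 (1.0807 km)

P→1; Q→1; R→3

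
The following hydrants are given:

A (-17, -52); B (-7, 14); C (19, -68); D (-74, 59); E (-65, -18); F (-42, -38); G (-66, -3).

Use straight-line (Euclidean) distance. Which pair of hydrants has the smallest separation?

Pairwise distances:
A–B: 66.8
A–C: 39.4
A–D: 124.8
A–E: 58.8
A–F: 28.7
A–G: 69.3
B–C: 86.0
B–D: 80.7
B–E: 66.2
B–F: 62.7
B–G: 61.4
C–D: 157.4
C–E: 97.8
C–F: 68.0
C–G: 107.0
D–E: 77.5
D–F: 102.1
D–G: 62.5
E–F: 30.5
E–G: 15.0
F–G: 42.4
Closest pair: E–G at 15.0.

E and G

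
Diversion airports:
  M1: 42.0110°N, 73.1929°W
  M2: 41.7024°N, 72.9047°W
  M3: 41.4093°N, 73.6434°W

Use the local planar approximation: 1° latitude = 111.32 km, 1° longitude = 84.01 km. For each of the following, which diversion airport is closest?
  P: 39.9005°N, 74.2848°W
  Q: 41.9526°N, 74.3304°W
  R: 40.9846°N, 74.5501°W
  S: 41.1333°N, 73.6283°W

P→M3; Q→M3; R→M3; S→M3

P at 39.9005°N, 74.2848°W:
  M1: √((2.1105·111.32)² + (1.0919·84.01)²) = √(55197.207698 + 8414.488116) = 252.2136 km
  M2: √((1.8019·111.32)² + (1.3801·84.01)²) = √(40235.348366 + 13442.593973) = 231.6850 km
  M3: √((1.5088·111.32)² + (0.6414·84.01)²) = √(28210.432607 + 2903.486965) = 176.3914 km
  → nearest: M3 (176.3914 km)
Q at 41.9526°N, 74.3304°W:
  M1: √((0.0584·111.32)² + (1.1375·84.01)²) = √(42.264145 + 9131.976392) = 95.7823 km
  M2: √((-0.2502·111.32)² + (1.4257·84.01)²) = √(775.748610 + 14345.585183) = 122.9688 km
  M3: √((-0.5433·111.32)² + (0.6870·84.01)²) = √(3657.849270 + 3331.006219) = 83.5994 km
  → nearest: M3 (83.5994 km)
R at 40.9846°N, 74.5501°W:
  M1: √((1.0264·111.32)² + (1.3572·84.01)²) = √(13055.084346 + 13000.189154) = 161.4165 km
  M2: √((0.7178·111.32)² + (1.6454·84.01)²) = √(6384.888291 + 19107.547829) = 159.6635 km
  M3: √((0.4247·111.32)² + (0.9067·84.01)²) = √(2235.171840 + 5802.153322) = 89.6511 km
  → nearest: M3 (89.6511 km)
S at 41.1333°N, 73.6283°W:
  M1: √((0.8777·111.32)² + (0.4354·84.01)²) = √(9546.377237 + 1337.946719) = 104.3280 km
  M2: √((0.5691·111.32)² + (0.7236·84.01)²) = √(4013.502765 + 3695.379845) = 87.8002 km
  M3: √((0.2760·111.32)² + (-0.0151·84.01)²) = √(943.983839 + 1.609222) = 30.7505 km
  → nearest: M3 (30.7505 km)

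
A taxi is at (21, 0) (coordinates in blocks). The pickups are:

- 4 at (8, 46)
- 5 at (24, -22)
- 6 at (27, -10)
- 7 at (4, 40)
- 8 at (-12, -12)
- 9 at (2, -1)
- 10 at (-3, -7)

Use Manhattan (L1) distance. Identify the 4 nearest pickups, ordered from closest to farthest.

6, 9, 5, 10

Distances from (21, 0):
4: |-13| + |46| = 13 + 46 = 59 blocks
5: |3| + |-22| = 3 + 22 = 25 blocks
6: |6| + |-10| = 6 + 10 = 16 blocks
7: |-17| + |40| = 17 + 40 = 57 blocks
8: |-33| + |-12| = 33 + 12 = 45 blocks
9: |-19| + |-1| = 19 + 1 = 20 blocks
10: |-24| + |-7| = 24 + 7 = 31 blocks
Sorted: 6 (16 blocks) < 9 (20 blocks) < 5 (25 blocks) < 10 (31 blocks) < 8 (45 blocks) < 7 (57 blocks) < …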